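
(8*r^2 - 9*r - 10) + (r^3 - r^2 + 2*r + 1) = r^3 + 7*r^2 - 7*r - 9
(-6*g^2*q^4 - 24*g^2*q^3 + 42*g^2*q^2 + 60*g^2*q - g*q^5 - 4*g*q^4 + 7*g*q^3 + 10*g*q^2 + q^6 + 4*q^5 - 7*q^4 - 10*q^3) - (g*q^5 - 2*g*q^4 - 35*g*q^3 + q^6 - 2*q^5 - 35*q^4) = -6*g^2*q^4 - 24*g^2*q^3 + 42*g^2*q^2 + 60*g^2*q - 2*g*q^5 - 2*g*q^4 + 42*g*q^3 + 10*g*q^2 + 6*q^5 + 28*q^4 - 10*q^3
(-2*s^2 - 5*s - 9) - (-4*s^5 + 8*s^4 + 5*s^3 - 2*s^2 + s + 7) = 4*s^5 - 8*s^4 - 5*s^3 - 6*s - 16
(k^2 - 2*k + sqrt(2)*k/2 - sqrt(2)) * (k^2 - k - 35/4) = k^4 - 3*k^3 + sqrt(2)*k^3/2 - 27*k^2/4 - 3*sqrt(2)*k^2/2 - 27*sqrt(2)*k/8 + 35*k/2 + 35*sqrt(2)/4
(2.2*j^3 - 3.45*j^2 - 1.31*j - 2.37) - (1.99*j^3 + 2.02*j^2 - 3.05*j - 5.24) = 0.21*j^3 - 5.47*j^2 + 1.74*j + 2.87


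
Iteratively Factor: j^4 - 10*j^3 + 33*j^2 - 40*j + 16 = (j - 1)*(j^3 - 9*j^2 + 24*j - 16) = (j - 1)^2*(j^2 - 8*j + 16) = (j - 4)*(j - 1)^2*(j - 4)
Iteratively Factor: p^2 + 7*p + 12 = (p + 3)*(p + 4)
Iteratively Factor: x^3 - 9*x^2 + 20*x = (x - 4)*(x^2 - 5*x) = (x - 5)*(x - 4)*(x)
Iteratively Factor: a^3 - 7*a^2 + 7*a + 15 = (a - 3)*(a^2 - 4*a - 5) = (a - 5)*(a - 3)*(a + 1)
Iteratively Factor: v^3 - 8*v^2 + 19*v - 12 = (v - 4)*(v^2 - 4*v + 3) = (v - 4)*(v - 3)*(v - 1)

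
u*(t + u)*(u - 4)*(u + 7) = t*u^3 + 3*t*u^2 - 28*t*u + u^4 + 3*u^3 - 28*u^2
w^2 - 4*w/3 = w*(w - 4/3)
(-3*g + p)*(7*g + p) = -21*g^2 + 4*g*p + p^2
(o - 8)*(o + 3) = o^2 - 5*o - 24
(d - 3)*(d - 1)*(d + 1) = d^3 - 3*d^2 - d + 3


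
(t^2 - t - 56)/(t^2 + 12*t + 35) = (t - 8)/(t + 5)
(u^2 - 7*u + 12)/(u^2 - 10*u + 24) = (u - 3)/(u - 6)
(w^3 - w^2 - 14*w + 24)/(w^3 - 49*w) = (w^3 - w^2 - 14*w + 24)/(w*(w^2 - 49))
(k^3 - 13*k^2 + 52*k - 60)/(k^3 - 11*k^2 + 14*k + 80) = (k^2 - 8*k + 12)/(k^2 - 6*k - 16)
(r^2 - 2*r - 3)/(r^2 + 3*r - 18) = (r + 1)/(r + 6)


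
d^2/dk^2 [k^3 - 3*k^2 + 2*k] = 6*k - 6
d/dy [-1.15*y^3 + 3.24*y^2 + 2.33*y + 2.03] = -3.45*y^2 + 6.48*y + 2.33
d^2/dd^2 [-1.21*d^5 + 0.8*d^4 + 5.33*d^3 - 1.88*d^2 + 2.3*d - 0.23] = -24.2*d^3 + 9.6*d^2 + 31.98*d - 3.76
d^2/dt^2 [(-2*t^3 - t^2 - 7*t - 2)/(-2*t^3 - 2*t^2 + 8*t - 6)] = (-t^6 + 45*t^5 + 9*t^4 + 60*t^3 - 225*t^2 - 51*t + 119)/(t^9 + 3*t^8 - 9*t^7 - 14*t^6 + 54*t^5 - 15*t^4 - 109*t^3 + 171*t^2 - 108*t + 27)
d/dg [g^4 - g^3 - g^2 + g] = 4*g^3 - 3*g^2 - 2*g + 1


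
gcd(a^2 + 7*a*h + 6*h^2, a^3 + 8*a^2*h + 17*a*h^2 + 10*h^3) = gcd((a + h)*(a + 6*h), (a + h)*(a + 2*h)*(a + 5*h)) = a + h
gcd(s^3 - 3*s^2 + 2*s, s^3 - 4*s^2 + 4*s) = s^2 - 2*s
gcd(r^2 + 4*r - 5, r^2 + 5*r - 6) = r - 1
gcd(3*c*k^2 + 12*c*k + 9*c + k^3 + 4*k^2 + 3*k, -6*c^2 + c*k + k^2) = 3*c + k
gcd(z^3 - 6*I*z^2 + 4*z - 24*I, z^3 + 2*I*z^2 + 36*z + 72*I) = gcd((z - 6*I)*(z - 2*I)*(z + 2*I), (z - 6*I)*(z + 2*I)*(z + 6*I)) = z^2 - 4*I*z + 12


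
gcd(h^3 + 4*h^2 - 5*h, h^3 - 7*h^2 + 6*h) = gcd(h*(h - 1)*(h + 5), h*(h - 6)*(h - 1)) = h^2 - h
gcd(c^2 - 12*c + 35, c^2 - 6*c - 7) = c - 7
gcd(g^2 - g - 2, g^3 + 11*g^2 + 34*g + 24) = g + 1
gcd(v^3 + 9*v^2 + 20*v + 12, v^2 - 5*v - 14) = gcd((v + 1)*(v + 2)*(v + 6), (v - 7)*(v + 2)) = v + 2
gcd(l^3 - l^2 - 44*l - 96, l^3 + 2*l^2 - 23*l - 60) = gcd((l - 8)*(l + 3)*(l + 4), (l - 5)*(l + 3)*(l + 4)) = l^2 + 7*l + 12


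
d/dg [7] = 0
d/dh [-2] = 0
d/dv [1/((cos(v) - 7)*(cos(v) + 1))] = 2*(cos(v) - 3)*sin(v)/((cos(v) - 7)^2*(cos(v) + 1)^2)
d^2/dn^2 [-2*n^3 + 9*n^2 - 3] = 18 - 12*n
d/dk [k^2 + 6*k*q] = 2*k + 6*q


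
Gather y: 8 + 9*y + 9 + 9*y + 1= 18*y + 18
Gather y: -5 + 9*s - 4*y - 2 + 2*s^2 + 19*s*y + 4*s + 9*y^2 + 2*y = 2*s^2 + 13*s + 9*y^2 + y*(19*s - 2) - 7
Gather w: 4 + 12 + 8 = 24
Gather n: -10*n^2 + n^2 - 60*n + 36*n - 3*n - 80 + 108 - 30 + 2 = -9*n^2 - 27*n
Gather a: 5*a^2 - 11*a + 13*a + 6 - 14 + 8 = 5*a^2 + 2*a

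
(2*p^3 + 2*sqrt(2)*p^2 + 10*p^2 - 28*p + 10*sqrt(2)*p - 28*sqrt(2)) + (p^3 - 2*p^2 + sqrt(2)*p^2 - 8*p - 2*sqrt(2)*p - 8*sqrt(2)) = 3*p^3 + 3*sqrt(2)*p^2 + 8*p^2 - 36*p + 8*sqrt(2)*p - 36*sqrt(2)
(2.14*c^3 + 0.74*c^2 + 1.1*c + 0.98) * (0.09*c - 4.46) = 0.1926*c^4 - 9.4778*c^3 - 3.2014*c^2 - 4.8178*c - 4.3708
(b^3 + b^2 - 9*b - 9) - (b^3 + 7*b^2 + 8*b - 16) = -6*b^2 - 17*b + 7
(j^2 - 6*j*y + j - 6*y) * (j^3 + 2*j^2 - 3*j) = j^5 - 6*j^4*y + 3*j^4 - 18*j^3*y - j^3 + 6*j^2*y - 3*j^2 + 18*j*y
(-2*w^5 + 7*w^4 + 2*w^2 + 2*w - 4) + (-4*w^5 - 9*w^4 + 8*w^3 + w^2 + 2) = -6*w^5 - 2*w^4 + 8*w^3 + 3*w^2 + 2*w - 2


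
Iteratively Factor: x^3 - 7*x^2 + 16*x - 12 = (x - 2)*(x^2 - 5*x + 6) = (x - 3)*(x - 2)*(x - 2)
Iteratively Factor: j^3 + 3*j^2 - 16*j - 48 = (j + 3)*(j^2 - 16) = (j + 3)*(j + 4)*(j - 4)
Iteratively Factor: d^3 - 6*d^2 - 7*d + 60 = (d - 5)*(d^2 - d - 12) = (d - 5)*(d + 3)*(d - 4)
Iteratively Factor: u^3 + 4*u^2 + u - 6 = (u - 1)*(u^2 + 5*u + 6) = (u - 1)*(u + 2)*(u + 3)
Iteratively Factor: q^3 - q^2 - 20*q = (q)*(q^2 - q - 20) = q*(q + 4)*(q - 5)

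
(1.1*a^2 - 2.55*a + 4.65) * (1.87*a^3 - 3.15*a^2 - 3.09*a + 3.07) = 2.057*a^5 - 8.2335*a^4 + 13.329*a^3 - 3.391*a^2 - 22.197*a + 14.2755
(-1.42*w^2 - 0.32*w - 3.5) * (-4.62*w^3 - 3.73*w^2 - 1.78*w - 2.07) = 6.5604*w^5 + 6.775*w^4 + 19.8912*w^3 + 16.564*w^2 + 6.8924*w + 7.245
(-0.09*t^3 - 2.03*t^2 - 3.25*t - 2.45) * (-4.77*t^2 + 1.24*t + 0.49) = 0.4293*t^5 + 9.5715*t^4 + 12.9412*t^3 + 6.6618*t^2 - 4.6305*t - 1.2005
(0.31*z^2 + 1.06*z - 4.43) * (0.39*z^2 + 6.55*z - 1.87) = 0.1209*z^4 + 2.4439*z^3 + 4.6356*z^2 - 30.9987*z + 8.2841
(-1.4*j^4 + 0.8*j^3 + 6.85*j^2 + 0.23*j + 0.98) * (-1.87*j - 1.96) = 2.618*j^5 + 1.248*j^4 - 14.3775*j^3 - 13.8561*j^2 - 2.2834*j - 1.9208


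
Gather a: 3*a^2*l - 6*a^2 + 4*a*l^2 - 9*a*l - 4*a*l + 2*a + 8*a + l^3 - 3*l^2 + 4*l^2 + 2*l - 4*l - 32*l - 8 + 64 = a^2*(3*l - 6) + a*(4*l^2 - 13*l + 10) + l^3 + l^2 - 34*l + 56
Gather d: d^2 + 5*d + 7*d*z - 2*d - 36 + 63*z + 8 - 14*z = d^2 + d*(7*z + 3) + 49*z - 28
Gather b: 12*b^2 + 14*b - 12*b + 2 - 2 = 12*b^2 + 2*b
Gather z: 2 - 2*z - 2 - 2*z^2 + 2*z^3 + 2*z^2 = 2*z^3 - 2*z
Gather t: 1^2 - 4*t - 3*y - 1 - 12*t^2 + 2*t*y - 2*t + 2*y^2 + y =-12*t^2 + t*(2*y - 6) + 2*y^2 - 2*y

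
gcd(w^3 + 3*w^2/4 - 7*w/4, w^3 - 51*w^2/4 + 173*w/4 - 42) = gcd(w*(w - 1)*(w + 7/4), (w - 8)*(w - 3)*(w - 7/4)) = 1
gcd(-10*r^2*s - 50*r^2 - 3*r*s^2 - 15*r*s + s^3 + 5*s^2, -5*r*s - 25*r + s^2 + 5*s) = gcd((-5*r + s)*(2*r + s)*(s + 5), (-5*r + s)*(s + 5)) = 5*r*s + 25*r - s^2 - 5*s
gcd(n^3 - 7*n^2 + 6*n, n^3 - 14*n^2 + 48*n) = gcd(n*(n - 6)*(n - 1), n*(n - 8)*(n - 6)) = n^2 - 6*n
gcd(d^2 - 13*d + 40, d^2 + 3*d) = 1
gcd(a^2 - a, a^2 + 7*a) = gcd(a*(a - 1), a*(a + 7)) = a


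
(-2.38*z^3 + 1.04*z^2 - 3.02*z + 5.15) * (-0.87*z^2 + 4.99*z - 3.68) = 2.0706*z^5 - 12.781*z^4 + 16.5754*z^3 - 23.3775*z^2 + 36.8121*z - 18.952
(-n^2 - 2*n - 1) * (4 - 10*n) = 10*n^3 + 16*n^2 + 2*n - 4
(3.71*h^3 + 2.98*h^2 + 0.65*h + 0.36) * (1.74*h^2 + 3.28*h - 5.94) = 6.4554*h^5 + 17.354*h^4 - 11.132*h^3 - 14.9428*h^2 - 2.6802*h - 2.1384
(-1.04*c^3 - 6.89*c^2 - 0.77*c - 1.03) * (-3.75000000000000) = 3.9*c^3 + 25.8375*c^2 + 2.8875*c + 3.8625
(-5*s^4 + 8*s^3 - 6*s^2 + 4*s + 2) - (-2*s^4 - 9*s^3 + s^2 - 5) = -3*s^4 + 17*s^3 - 7*s^2 + 4*s + 7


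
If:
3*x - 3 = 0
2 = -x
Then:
No Solution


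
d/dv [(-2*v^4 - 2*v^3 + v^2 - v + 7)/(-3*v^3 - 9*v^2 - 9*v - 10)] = (6*v^6 + 36*v^5 + 75*v^4 + 110*v^3 + 105*v^2 + 106*v + 73)/(9*v^6 + 54*v^5 + 135*v^4 + 222*v^3 + 261*v^2 + 180*v + 100)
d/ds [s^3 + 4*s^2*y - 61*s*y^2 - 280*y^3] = 3*s^2 + 8*s*y - 61*y^2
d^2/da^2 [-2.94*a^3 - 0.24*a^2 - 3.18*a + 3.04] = -17.64*a - 0.48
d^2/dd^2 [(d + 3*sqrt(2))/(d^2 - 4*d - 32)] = 2*(-4*(d - 2)^2*(d + 3*sqrt(2)) + (-3*d - 3*sqrt(2) + 4)*(-d^2 + 4*d + 32))/(-d^2 + 4*d + 32)^3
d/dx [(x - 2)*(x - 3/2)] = 2*x - 7/2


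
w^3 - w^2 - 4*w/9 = w*(w - 4/3)*(w + 1/3)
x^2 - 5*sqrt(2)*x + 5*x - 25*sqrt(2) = (x + 5)*(x - 5*sqrt(2))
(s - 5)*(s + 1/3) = s^2 - 14*s/3 - 5/3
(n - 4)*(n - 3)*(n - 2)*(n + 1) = n^4 - 8*n^3 + 17*n^2 + 2*n - 24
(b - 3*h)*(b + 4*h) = b^2 + b*h - 12*h^2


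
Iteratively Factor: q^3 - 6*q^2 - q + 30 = (q - 3)*(q^2 - 3*q - 10) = (q - 5)*(q - 3)*(q + 2)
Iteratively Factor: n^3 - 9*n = (n - 3)*(n^2 + 3*n) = (n - 3)*(n + 3)*(n)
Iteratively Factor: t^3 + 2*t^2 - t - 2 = (t - 1)*(t^2 + 3*t + 2) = (t - 1)*(t + 1)*(t + 2)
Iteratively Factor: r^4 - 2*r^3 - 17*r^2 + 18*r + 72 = (r - 3)*(r^3 + r^2 - 14*r - 24) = (r - 3)*(r + 3)*(r^2 - 2*r - 8) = (r - 4)*(r - 3)*(r + 3)*(r + 2)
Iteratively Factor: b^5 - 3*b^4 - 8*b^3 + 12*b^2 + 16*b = (b - 2)*(b^4 - b^3 - 10*b^2 - 8*b) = (b - 4)*(b - 2)*(b^3 + 3*b^2 + 2*b) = (b - 4)*(b - 2)*(b + 2)*(b^2 + b) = (b - 4)*(b - 2)*(b + 1)*(b + 2)*(b)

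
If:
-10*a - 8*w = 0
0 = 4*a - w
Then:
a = 0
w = 0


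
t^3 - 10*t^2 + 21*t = t*(t - 7)*(t - 3)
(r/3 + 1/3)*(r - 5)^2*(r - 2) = r^4/3 - 11*r^3/3 + 11*r^2 - 5*r/3 - 50/3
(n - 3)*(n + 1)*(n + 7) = n^3 + 5*n^2 - 17*n - 21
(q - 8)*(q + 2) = q^2 - 6*q - 16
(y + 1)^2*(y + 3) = y^3 + 5*y^2 + 7*y + 3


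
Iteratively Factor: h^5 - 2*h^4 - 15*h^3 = (h - 5)*(h^4 + 3*h^3) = (h - 5)*(h + 3)*(h^3) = h*(h - 5)*(h + 3)*(h^2) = h^2*(h - 5)*(h + 3)*(h)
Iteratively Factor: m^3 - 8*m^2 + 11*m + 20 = (m - 4)*(m^2 - 4*m - 5) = (m - 5)*(m - 4)*(m + 1)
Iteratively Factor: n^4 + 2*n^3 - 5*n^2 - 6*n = (n + 3)*(n^3 - n^2 - 2*n) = (n - 2)*(n + 3)*(n^2 + n) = n*(n - 2)*(n + 3)*(n + 1)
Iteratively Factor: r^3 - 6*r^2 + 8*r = (r - 4)*(r^2 - 2*r) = (r - 4)*(r - 2)*(r)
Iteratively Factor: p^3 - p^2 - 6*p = (p - 3)*(p^2 + 2*p) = (p - 3)*(p + 2)*(p)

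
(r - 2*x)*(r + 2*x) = r^2 - 4*x^2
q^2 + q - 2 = (q - 1)*(q + 2)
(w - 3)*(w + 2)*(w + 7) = w^3 + 6*w^2 - 13*w - 42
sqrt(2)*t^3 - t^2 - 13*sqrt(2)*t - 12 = (t - 3*sqrt(2))*(t + 2*sqrt(2))*(sqrt(2)*t + 1)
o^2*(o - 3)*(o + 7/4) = o^4 - 5*o^3/4 - 21*o^2/4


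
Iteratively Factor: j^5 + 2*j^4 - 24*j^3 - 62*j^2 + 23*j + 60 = (j + 1)*(j^4 + j^3 - 25*j^2 - 37*j + 60) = (j + 1)*(j + 4)*(j^3 - 3*j^2 - 13*j + 15) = (j + 1)*(j + 3)*(j + 4)*(j^2 - 6*j + 5) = (j - 5)*(j + 1)*(j + 3)*(j + 4)*(j - 1)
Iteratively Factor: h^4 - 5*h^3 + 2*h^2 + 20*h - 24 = (h + 2)*(h^3 - 7*h^2 + 16*h - 12) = (h - 3)*(h + 2)*(h^2 - 4*h + 4) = (h - 3)*(h - 2)*(h + 2)*(h - 2)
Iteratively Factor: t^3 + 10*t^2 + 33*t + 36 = (t + 3)*(t^2 + 7*t + 12) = (t + 3)*(t + 4)*(t + 3)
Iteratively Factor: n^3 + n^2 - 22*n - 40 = (n + 2)*(n^2 - n - 20) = (n - 5)*(n + 2)*(n + 4)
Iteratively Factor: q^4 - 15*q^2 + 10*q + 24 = (q + 4)*(q^3 - 4*q^2 + q + 6) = (q - 2)*(q + 4)*(q^2 - 2*q - 3) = (q - 2)*(q + 1)*(q + 4)*(q - 3)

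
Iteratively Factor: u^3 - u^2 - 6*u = (u + 2)*(u^2 - 3*u) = u*(u + 2)*(u - 3)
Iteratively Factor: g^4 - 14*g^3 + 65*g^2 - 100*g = (g - 4)*(g^3 - 10*g^2 + 25*g) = g*(g - 4)*(g^2 - 10*g + 25) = g*(g - 5)*(g - 4)*(g - 5)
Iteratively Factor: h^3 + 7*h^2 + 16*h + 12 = (h + 2)*(h^2 + 5*h + 6) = (h + 2)*(h + 3)*(h + 2)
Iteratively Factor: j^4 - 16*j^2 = (j - 4)*(j^3 + 4*j^2) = (j - 4)*(j + 4)*(j^2) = j*(j - 4)*(j + 4)*(j)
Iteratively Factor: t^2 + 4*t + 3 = (t + 1)*(t + 3)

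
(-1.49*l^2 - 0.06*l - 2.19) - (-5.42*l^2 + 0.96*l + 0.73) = 3.93*l^2 - 1.02*l - 2.92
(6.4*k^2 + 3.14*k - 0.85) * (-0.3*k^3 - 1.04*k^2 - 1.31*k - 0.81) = -1.92*k^5 - 7.598*k^4 - 11.3946*k^3 - 8.4134*k^2 - 1.4299*k + 0.6885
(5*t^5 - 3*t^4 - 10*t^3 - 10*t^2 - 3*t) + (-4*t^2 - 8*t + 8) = 5*t^5 - 3*t^4 - 10*t^3 - 14*t^2 - 11*t + 8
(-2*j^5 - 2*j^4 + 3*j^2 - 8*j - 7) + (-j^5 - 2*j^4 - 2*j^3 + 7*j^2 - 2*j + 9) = -3*j^5 - 4*j^4 - 2*j^3 + 10*j^2 - 10*j + 2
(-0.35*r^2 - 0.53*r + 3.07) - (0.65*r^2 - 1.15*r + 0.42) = -1.0*r^2 + 0.62*r + 2.65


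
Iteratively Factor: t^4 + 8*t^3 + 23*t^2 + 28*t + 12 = (t + 2)*(t^3 + 6*t^2 + 11*t + 6) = (t + 1)*(t + 2)*(t^2 + 5*t + 6) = (t + 1)*(t + 2)^2*(t + 3)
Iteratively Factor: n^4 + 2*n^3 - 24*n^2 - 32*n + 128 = (n + 4)*(n^3 - 2*n^2 - 16*n + 32) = (n - 4)*(n + 4)*(n^2 + 2*n - 8) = (n - 4)*(n - 2)*(n + 4)*(n + 4)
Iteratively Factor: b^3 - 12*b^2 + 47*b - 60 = (b - 3)*(b^2 - 9*b + 20) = (b - 4)*(b - 3)*(b - 5)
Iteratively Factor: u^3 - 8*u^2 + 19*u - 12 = (u - 4)*(u^2 - 4*u + 3) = (u - 4)*(u - 3)*(u - 1)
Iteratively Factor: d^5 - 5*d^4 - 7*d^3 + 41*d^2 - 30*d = (d + 3)*(d^4 - 8*d^3 + 17*d^2 - 10*d) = d*(d + 3)*(d^3 - 8*d^2 + 17*d - 10) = d*(d - 1)*(d + 3)*(d^2 - 7*d + 10) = d*(d - 5)*(d - 1)*(d + 3)*(d - 2)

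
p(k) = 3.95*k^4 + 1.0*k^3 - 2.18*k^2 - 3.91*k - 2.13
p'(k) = 15.8*k^3 + 3.0*k^2 - 4.36*k - 3.91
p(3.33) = 483.31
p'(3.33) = 598.27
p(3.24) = 431.62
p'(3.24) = 550.85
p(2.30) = 100.05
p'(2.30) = 194.17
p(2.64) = 182.63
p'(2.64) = 296.20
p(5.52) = 3745.42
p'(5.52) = 2720.94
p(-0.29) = -1.18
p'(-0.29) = -2.78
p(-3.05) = 302.96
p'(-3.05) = -410.99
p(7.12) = 10371.65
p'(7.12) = 5820.05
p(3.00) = 313.47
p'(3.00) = 436.61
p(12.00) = 83272.23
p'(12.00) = 27678.17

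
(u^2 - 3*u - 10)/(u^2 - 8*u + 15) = (u + 2)/(u - 3)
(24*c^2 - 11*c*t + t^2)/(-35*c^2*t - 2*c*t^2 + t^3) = (-24*c^2 + 11*c*t - t^2)/(t*(35*c^2 + 2*c*t - t^2))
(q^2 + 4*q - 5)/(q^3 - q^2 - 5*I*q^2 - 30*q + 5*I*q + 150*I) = (q - 1)/(q^2 - q*(6 + 5*I) + 30*I)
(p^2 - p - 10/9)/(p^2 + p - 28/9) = (9*p^2 - 9*p - 10)/(9*p^2 + 9*p - 28)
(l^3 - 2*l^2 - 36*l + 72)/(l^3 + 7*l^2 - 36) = (l - 6)/(l + 3)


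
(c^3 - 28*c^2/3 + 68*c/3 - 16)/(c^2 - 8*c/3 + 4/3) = (3*c^2 - 22*c + 24)/(3*c - 2)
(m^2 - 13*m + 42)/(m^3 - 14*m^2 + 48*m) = (m - 7)/(m*(m - 8))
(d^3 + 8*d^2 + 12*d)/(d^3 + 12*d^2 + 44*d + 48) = d/(d + 4)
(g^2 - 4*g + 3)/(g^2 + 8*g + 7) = (g^2 - 4*g + 3)/(g^2 + 8*g + 7)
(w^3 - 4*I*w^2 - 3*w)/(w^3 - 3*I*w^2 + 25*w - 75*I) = w*(w - I)/(w^2 + 25)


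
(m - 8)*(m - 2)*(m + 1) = m^3 - 9*m^2 + 6*m + 16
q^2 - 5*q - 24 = (q - 8)*(q + 3)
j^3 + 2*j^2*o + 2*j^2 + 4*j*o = j*(j + 2)*(j + 2*o)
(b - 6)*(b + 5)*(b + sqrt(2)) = b^3 - b^2 + sqrt(2)*b^2 - 30*b - sqrt(2)*b - 30*sqrt(2)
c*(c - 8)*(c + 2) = c^3 - 6*c^2 - 16*c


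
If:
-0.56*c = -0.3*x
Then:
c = 0.535714285714286*x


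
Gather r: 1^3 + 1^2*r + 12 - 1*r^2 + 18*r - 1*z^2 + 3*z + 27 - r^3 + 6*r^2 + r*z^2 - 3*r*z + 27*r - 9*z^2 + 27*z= -r^3 + 5*r^2 + r*(z^2 - 3*z + 46) - 10*z^2 + 30*z + 40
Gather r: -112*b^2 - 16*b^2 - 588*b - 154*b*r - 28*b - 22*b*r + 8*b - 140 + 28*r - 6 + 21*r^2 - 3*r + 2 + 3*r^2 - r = -128*b^2 - 608*b + 24*r^2 + r*(24 - 176*b) - 144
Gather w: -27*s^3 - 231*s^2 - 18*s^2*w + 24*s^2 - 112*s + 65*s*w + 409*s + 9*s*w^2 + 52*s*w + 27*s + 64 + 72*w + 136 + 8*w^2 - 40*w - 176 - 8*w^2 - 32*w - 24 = -27*s^3 - 207*s^2 + 9*s*w^2 + 324*s + w*(-18*s^2 + 117*s)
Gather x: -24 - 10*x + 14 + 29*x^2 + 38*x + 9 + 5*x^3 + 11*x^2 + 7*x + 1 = 5*x^3 + 40*x^2 + 35*x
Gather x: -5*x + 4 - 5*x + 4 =8 - 10*x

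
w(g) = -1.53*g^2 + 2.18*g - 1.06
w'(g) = 2.18 - 3.06*g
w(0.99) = -0.40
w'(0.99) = -0.85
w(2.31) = -4.19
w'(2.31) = -4.89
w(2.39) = -4.59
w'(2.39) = -5.13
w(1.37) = -0.95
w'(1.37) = -2.01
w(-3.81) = -31.58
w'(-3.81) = 13.84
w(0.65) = -0.29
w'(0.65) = 0.19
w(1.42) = -1.05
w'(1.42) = -2.17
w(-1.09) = -5.25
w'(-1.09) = 5.52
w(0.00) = -1.06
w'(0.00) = 2.18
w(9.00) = -105.37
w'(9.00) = -25.36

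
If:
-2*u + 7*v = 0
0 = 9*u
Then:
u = 0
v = 0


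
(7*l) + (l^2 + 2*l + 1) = l^2 + 9*l + 1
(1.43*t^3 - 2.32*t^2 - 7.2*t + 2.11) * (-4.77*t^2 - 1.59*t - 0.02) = -6.8211*t^5 + 8.7927*t^4 + 38.0042*t^3 + 1.4297*t^2 - 3.2109*t - 0.0422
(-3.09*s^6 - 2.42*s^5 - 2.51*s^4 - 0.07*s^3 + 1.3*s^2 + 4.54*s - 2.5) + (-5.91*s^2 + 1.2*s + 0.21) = -3.09*s^6 - 2.42*s^5 - 2.51*s^4 - 0.07*s^3 - 4.61*s^2 + 5.74*s - 2.29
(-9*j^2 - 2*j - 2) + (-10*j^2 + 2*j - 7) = -19*j^2 - 9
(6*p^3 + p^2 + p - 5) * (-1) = -6*p^3 - p^2 - p + 5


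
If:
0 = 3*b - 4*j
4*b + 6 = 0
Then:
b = -3/2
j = -9/8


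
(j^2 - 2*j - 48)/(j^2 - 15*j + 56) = (j + 6)/(j - 7)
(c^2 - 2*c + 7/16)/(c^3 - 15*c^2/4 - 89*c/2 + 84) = (c - 1/4)/(c^2 - 2*c - 48)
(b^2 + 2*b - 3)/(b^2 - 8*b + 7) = (b + 3)/(b - 7)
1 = 1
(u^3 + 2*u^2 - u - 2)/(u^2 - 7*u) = (u^3 + 2*u^2 - u - 2)/(u*(u - 7))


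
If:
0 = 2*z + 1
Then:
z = -1/2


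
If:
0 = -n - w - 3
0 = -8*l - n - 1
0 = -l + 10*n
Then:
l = -10/81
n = -1/81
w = -242/81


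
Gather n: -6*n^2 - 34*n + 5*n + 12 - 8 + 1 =-6*n^2 - 29*n + 5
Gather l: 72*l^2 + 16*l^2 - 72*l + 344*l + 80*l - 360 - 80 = 88*l^2 + 352*l - 440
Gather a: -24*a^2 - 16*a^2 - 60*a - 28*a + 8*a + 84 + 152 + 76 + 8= -40*a^2 - 80*a + 320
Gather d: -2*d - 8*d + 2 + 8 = 10 - 10*d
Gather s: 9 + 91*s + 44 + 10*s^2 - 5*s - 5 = 10*s^2 + 86*s + 48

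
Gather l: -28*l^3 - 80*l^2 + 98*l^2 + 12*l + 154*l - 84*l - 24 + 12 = -28*l^3 + 18*l^2 + 82*l - 12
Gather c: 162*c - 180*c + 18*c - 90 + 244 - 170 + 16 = 0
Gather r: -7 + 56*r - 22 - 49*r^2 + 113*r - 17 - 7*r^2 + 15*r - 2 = -56*r^2 + 184*r - 48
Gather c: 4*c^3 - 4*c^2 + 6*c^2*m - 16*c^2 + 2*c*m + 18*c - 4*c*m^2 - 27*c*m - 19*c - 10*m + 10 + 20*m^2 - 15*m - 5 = 4*c^3 + c^2*(6*m - 20) + c*(-4*m^2 - 25*m - 1) + 20*m^2 - 25*m + 5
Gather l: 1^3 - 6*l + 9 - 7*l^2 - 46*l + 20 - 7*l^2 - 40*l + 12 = -14*l^2 - 92*l + 42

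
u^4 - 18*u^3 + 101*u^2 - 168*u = u*(u - 8)*(u - 7)*(u - 3)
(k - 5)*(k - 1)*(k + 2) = k^3 - 4*k^2 - 7*k + 10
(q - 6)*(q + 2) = q^2 - 4*q - 12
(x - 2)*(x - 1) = x^2 - 3*x + 2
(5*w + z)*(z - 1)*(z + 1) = 5*w*z^2 - 5*w + z^3 - z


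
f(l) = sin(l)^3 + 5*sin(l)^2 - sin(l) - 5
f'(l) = 3*sin(l)^2*cos(l) + 10*sin(l)*cos(l) - cos(l)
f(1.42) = -0.14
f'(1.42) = 1.78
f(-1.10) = -0.85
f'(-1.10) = -3.42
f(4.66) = -0.01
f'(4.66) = 0.42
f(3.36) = -4.56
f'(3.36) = 2.95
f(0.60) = -3.79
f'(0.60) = 4.62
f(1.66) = -0.05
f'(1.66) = -1.06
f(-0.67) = -2.69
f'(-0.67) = -4.74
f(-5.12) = -0.93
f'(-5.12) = 4.25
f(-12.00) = -3.94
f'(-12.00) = 4.41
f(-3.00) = -4.76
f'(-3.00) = 2.33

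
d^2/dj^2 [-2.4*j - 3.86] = 0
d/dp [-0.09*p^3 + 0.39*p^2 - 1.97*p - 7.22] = -0.27*p^2 + 0.78*p - 1.97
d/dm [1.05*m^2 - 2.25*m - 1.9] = 2.1*m - 2.25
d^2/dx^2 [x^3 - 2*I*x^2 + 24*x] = 6*x - 4*I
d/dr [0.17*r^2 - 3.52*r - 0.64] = 0.34*r - 3.52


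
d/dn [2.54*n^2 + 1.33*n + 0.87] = 5.08*n + 1.33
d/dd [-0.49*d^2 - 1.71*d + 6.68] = -0.98*d - 1.71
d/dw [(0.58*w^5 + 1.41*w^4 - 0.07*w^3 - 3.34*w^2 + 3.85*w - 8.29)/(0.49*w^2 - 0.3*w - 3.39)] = (0.8526*w^6 + 0.6858*w^5 - 11.1343*w^4 - 19.0776*w^3 - 0.1726*w^2 + 30.7694*w - 15.5385)/(0.2401*w^4 - 0.294*w^3 - 3.2322*w^2 + 2.034*w + 11.4921)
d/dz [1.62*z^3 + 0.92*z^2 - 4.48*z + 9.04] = 4.86*z^2 + 1.84*z - 4.48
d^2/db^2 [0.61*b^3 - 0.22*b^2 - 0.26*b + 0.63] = 3.66*b - 0.44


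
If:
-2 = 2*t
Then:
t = -1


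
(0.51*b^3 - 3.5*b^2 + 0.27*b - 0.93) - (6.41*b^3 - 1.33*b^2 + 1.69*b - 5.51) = -5.9*b^3 - 2.17*b^2 - 1.42*b + 4.58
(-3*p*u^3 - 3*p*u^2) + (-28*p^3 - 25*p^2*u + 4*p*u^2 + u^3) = -28*p^3 - 25*p^2*u - 3*p*u^3 + p*u^2 + u^3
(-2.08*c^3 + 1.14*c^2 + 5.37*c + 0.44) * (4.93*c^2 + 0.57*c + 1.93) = -10.2544*c^5 + 4.4346*c^4 + 23.1095*c^3 + 7.4303*c^2 + 10.6149*c + 0.8492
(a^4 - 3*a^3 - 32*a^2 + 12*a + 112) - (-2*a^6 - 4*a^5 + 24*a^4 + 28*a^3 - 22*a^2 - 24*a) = 2*a^6 + 4*a^5 - 23*a^4 - 31*a^3 - 10*a^2 + 36*a + 112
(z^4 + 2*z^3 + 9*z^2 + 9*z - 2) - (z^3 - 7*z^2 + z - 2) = z^4 + z^3 + 16*z^2 + 8*z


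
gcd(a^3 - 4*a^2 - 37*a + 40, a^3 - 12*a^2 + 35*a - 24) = a^2 - 9*a + 8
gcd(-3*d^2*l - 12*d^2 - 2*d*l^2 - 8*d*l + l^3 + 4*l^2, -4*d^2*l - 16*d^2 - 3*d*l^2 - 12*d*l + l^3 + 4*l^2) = d*l + 4*d + l^2 + 4*l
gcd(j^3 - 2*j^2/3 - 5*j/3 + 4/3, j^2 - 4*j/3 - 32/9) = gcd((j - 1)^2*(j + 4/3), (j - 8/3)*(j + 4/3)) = j + 4/3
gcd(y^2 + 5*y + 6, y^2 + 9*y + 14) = y + 2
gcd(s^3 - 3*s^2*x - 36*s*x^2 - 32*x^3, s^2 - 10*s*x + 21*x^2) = 1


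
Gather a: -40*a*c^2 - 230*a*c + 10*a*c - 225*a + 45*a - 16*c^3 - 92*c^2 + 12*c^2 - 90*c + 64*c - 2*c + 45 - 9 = a*(-40*c^2 - 220*c - 180) - 16*c^3 - 80*c^2 - 28*c + 36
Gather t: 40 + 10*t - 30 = 10*t + 10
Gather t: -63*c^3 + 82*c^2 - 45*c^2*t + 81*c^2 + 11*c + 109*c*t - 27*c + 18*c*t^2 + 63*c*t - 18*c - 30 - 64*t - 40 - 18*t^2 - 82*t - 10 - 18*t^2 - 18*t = -63*c^3 + 163*c^2 - 34*c + t^2*(18*c - 36) + t*(-45*c^2 + 172*c - 164) - 80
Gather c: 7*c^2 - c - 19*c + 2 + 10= 7*c^2 - 20*c + 12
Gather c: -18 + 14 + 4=0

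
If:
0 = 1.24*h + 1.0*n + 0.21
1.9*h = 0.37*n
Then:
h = -0.03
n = -0.17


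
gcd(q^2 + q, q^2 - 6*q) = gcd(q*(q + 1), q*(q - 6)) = q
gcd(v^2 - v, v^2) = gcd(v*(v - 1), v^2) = v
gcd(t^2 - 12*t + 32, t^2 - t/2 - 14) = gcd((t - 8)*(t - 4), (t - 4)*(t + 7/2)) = t - 4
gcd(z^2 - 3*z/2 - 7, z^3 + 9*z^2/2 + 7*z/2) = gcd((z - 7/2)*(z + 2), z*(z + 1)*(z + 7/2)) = 1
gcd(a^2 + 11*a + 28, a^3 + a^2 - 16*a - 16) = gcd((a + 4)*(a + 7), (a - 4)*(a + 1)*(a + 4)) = a + 4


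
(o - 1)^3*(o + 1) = o^4 - 2*o^3 + 2*o - 1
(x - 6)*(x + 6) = x^2 - 36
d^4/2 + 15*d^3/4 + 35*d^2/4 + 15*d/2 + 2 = (d/2 + 1/4)*(d + 1)*(d + 2)*(d + 4)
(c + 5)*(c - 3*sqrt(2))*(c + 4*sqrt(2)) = c^3 + sqrt(2)*c^2 + 5*c^2 - 24*c + 5*sqrt(2)*c - 120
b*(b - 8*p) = b^2 - 8*b*p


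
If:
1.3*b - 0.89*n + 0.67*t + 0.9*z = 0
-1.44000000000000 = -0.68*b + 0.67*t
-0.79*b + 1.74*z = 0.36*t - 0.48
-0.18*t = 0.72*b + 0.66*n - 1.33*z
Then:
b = 0.51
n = -0.88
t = -1.64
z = -0.38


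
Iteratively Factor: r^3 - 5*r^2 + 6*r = (r - 3)*(r^2 - 2*r) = r*(r - 3)*(r - 2)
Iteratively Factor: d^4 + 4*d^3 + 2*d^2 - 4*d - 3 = (d + 3)*(d^3 + d^2 - d - 1) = (d - 1)*(d + 3)*(d^2 + 2*d + 1) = (d - 1)*(d + 1)*(d + 3)*(d + 1)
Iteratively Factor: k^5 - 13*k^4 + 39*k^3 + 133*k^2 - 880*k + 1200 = (k - 3)*(k^4 - 10*k^3 + 9*k^2 + 160*k - 400) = (k - 3)*(k + 4)*(k^3 - 14*k^2 + 65*k - 100) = (k - 5)*(k - 3)*(k + 4)*(k^2 - 9*k + 20) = (k - 5)^2*(k - 3)*(k + 4)*(k - 4)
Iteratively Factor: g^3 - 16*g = (g)*(g^2 - 16) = g*(g + 4)*(g - 4)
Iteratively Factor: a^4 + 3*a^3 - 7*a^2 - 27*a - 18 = (a + 2)*(a^3 + a^2 - 9*a - 9) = (a + 1)*(a + 2)*(a^2 - 9) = (a + 1)*(a + 2)*(a + 3)*(a - 3)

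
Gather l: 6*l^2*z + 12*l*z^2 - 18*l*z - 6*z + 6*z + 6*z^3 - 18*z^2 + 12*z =6*l^2*z + l*(12*z^2 - 18*z) + 6*z^3 - 18*z^2 + 12*z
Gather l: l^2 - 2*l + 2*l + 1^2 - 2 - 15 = l^2 - 16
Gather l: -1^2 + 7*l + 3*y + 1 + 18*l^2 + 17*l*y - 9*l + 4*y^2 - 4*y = 18*l^2 + l*(17*y - 2) + 4*y^2 - y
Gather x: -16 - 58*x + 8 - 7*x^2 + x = -7*x^2 - 57*x - 8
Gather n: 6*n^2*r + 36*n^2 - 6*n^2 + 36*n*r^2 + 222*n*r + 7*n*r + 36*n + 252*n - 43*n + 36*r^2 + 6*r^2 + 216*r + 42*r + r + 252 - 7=n^2*(6*r + 30) + n*(36*r^2 + 229*r + 245) + 42*r^2 + 259*r + 245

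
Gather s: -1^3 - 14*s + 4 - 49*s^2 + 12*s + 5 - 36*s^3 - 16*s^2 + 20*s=-36*s^3 - 65*s^2 + 18*s + 8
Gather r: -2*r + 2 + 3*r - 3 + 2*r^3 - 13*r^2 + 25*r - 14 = 2*r^3 - 13*r^2 + 26*r - 15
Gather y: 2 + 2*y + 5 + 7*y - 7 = 9*y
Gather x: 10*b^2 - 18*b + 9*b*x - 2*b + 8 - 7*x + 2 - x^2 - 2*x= 10*b^2 - 20*b - x^2 + x*(9*b - 9) + 10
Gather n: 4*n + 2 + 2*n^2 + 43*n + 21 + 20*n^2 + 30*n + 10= 22*n^2 + 77*n + 33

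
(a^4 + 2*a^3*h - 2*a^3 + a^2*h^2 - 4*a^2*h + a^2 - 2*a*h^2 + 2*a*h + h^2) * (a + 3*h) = a^5 + 5*a^4*h - 2*a^4 + 7*a^3*h^2 - 10*a^3*h + a^3 + 3*a^2*h^3 - 14*a^2*h^2 + 5*a^2*h - 6*a*h^3 + 7*a*h^2 + 3*h^3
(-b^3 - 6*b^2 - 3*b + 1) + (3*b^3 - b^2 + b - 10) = 2*b^3 - 7*b^2 - 2*b - 9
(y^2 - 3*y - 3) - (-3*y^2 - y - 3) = 4*y^2 - 2*y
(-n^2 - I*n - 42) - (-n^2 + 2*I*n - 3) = -3*I*n - 39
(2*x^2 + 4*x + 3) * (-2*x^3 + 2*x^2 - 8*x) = -4*x^5 - 4*x^4 - 14*x^3 - 26*x^2 - 24*x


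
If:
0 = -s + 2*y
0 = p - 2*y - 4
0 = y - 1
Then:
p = 6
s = 2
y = 1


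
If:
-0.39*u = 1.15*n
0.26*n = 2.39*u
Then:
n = 0.00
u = 0.00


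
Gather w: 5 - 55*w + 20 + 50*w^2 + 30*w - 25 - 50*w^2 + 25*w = 0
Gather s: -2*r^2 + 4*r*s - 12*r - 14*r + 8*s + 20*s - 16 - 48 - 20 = -2*r^2 - 26*r + s*(4*r + 28) - 84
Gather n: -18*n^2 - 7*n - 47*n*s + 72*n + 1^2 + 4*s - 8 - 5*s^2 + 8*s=-18*n^2 + n*(65 - 47*s) - 5*s^2 + 12*s - 7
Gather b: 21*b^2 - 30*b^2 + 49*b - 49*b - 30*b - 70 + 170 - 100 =-9*b^2 - 30*b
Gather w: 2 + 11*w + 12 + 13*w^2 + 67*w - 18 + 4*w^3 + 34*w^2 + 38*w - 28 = 4*w^3 + 47*w^2 + 116*w - 32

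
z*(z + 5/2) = z^2 + 5*z/2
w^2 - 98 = (w - 7*sqrt(2))*(w + 7*sqrt(2))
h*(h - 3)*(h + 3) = h^3 - 9*h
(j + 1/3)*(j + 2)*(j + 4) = j^3 + 19*j^2/3 + 10*j + 8/3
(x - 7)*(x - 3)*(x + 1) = x^3 - 9*x^2 + 11*x + 21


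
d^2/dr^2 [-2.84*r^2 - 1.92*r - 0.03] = -5.68000000000000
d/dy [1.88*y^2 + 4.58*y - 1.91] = 3.76*y + 4.58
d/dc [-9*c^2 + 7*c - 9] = 7 - 18*c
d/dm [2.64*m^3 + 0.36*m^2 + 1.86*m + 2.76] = 7.92*m^2 + 0.72*m + 1.86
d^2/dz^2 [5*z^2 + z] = 10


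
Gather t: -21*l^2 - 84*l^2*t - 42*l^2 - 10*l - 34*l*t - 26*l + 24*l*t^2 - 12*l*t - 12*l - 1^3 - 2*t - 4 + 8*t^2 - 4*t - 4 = -63*l^2 - 48*l + t^2*(24*l + 8) + t*(-84*l^2 - 46*l - 6) - 9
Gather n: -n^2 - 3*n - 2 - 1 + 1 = -n^2 - 3*n - 2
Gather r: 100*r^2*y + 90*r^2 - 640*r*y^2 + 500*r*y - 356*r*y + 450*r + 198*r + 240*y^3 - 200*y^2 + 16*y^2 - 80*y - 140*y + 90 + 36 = r^2*(100*y + 90) + r*(-640*y^2 + 144*y + 648) + 240*y^3 - 184*y^2 - 220*y + 126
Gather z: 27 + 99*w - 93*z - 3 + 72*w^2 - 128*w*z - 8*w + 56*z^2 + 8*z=72*w^2 + 91*w + 56*z^2 + z*(-128*w - 85) + 24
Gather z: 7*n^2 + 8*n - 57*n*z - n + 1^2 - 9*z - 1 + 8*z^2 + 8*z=7*n^2 + 7*n + 8*z^2 + z*(-57*n - 1)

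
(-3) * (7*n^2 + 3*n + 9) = -21*n^2 - 9*n - 27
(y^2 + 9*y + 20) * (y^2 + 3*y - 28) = y^4 + 12*y^3 + 19*y^2 - 192*y - 560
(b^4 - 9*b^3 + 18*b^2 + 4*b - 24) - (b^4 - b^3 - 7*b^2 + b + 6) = -8*b^3 + 25*b^2 + 3*b - 30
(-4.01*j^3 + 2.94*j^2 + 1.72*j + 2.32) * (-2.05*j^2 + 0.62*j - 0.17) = 8.2205*j^5 - 8.5132*j^4 - 1.0215*j^3 - 4.1894*j^2 + 1.146*j - 0.3944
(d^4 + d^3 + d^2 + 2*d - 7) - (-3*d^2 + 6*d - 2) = d^4 + d^3 + 4*d^2 - 4*d - 5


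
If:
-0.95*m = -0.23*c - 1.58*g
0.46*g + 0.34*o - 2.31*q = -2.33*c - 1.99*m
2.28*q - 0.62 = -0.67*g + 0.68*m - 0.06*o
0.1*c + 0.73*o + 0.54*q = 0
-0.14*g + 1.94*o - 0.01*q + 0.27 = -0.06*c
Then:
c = 7.72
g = -5.90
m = -7.94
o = -0.81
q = -0.34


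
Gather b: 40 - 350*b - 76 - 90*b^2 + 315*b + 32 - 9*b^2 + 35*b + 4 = -99*b^2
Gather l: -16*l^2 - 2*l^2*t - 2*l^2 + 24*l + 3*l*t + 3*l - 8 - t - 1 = l^2*(-2*t - 18) + l*(3*t + 27) - t - 9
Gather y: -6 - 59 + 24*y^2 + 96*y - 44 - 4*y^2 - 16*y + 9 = 20*y^2 + 80*y - 100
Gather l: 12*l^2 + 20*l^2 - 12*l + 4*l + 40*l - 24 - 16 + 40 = 32*l^2 + 32*l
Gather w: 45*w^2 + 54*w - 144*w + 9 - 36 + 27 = 45*w^2 - 90*w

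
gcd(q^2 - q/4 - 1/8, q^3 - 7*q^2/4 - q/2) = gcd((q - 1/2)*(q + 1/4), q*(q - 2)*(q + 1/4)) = q + 1/4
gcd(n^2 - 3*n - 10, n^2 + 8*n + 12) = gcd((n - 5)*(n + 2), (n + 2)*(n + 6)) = n + 2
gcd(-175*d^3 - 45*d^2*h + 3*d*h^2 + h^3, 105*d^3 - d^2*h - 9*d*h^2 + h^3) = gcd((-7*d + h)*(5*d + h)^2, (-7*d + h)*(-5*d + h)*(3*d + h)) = 7*d - h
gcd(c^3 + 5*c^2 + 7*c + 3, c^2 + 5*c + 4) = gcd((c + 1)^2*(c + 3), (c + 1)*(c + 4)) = c + 1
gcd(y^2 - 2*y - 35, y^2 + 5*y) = y + 5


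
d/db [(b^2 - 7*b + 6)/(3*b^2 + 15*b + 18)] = 4*(b^2 - 6)/(b^4 + 10*b^3 + 37*b^2 + 60*b + 36)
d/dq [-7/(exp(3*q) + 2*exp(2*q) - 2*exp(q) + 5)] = (21*exp(2*q) + 28*exp(q) - 14)*exp(q)/(exp(3*q) + 2*exp(2*q) - 2*exp(q) + 5)^2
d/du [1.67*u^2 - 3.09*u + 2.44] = 3.34*u - 3.09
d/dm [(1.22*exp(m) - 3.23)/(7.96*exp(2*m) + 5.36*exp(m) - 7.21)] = (-9.7112*exp(2*m) + 51.4216*exp(m) + 8.5166)*exp(m)/(63.3616*exp(4*m) + 85.3312*exp(3*m) - 86.0536*exp(2*m) - 77.2912*exp(m) + 51.9841)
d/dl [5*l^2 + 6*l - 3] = 10*l + 6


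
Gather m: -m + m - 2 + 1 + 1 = 0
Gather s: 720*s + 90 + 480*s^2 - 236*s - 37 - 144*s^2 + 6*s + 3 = 336*s^2 + 490*s + 56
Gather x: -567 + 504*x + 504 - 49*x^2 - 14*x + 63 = -49*x^2 + 490*x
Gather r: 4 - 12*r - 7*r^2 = -7*r^2 - 12*r + 4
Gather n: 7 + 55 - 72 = -10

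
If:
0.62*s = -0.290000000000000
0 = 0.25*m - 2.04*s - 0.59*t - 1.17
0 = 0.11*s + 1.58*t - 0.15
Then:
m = 1.16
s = -0.47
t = 0.13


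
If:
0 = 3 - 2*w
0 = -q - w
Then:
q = -3/2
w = 3/2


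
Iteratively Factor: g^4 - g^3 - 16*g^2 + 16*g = (g - 1)*(g^3 - 16*g) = (g - 4)*(g - 1)*(g^2 + 4*g) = g*(g - 4)*(g - 1)*(g + 4)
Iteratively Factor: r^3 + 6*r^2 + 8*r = (r + 4)*(r^2 + 2*r) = (r + 2)*(r + 4)*(r)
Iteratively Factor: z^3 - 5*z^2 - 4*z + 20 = (z - 5)*(z^2 - 4) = (z - 5)*(z + 2)*(z - 2)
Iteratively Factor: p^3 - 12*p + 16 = (p - 2)*(p^2 + 2*p - 8) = (p - 2)^2*(p + 4)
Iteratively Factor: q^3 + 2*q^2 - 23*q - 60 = (q + 3)*(q^2 - q - 20) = (q + 3)*(q + 4)*(q - 5)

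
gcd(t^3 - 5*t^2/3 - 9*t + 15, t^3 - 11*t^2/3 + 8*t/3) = 1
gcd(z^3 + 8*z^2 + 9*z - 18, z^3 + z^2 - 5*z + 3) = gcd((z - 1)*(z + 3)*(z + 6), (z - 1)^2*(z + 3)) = z^2 + 2*z - 3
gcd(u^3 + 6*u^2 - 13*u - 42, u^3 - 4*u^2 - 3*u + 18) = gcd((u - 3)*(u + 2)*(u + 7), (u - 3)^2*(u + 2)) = u^2 - u - 6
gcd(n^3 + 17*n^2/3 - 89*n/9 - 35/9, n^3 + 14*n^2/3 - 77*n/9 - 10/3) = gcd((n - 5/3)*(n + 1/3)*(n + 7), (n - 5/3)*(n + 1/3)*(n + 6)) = n^2 - 4*n/3 - 5/9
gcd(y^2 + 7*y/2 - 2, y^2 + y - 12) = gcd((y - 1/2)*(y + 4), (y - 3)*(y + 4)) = y + 4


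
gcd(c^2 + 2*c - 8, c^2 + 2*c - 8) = c^2 + 2*c - 8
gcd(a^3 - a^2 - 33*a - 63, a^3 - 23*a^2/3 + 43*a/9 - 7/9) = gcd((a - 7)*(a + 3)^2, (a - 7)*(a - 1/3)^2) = a - 7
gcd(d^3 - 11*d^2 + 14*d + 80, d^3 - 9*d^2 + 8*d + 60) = d^2 - 3*d - 10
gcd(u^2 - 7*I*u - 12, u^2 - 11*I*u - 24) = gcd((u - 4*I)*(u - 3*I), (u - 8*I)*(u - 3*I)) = u - 3*I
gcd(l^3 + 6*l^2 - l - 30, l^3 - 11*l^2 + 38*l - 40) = l - 2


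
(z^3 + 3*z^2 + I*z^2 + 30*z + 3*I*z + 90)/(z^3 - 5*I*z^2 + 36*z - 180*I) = (z + 3)/(z - 6*I)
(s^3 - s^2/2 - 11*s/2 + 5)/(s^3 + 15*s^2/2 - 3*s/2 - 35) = (s - 1)/(s + 7)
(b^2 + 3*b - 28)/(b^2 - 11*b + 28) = (b + 7)/(b - 7)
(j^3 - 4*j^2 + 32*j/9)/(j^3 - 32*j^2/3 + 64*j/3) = (j - 4/3)/(j - 8)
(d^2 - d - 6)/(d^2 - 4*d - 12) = (d - 3)/(d - 6)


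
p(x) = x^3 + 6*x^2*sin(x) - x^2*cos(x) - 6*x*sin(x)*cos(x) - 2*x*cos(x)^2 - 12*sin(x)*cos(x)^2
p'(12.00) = 933.94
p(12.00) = 1162.98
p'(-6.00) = 328.52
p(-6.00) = -172.58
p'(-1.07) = 25.97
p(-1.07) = -7.58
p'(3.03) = -25.01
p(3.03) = 37.78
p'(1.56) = 38.20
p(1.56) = 18.27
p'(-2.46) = -6.77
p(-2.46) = -18.32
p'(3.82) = -59.61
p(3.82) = 0.89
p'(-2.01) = -2.62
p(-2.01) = -21.01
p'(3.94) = -57.91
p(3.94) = -6.18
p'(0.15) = -14.51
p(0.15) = -2.18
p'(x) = x^2*sin(x) + 6*x^2*cos(x) + 3*x^2 + 6*x*sin(x)^2 + 4*x*sin(x)*cos(x) + 12*x*sin(x) - 6*x*cos(x)^2 - 2*x*cos(x) + 24*sin(x)^2*cos(x) - 6*sin(x)*cos(x) - 12*cos(x)^3 - 2*cos(x)^2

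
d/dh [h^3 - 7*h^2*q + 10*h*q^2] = 3*h^2 - 14*h*q + 10*q^2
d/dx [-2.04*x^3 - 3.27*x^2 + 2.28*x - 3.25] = -6.12*x^2 - 6.54*x + 2.28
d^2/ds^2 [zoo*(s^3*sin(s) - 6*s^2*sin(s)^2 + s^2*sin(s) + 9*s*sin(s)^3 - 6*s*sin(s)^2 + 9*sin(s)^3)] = zoo*s^3*sin(s) + zoo*s^2*sin(s + pi/4) + zoo*s^2 + zoo*s*sin(s) + zoo*s*sin(2*s) + zoo*s*cos(s) + zoo*s + zoo*sin(s) + zoo*cos(s) + zoo*cos(3*s) + zoo*cos(2*s + pi/4) + zoo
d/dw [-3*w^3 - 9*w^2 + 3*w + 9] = -9*w^2 - 18*w + 3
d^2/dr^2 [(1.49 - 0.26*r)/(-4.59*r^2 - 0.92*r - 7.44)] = ((13.1998 - 7.1604*r)*(4.59*r^2 + 0.92*r + 7.44) + (0.26*r - 1.49)*(9.18*r + 0.92)*(18.36*r + 1.84))/(4.59*r^2 + 0.92*r + 7.44)^3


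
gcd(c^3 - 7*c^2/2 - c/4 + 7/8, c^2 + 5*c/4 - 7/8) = c - 1/2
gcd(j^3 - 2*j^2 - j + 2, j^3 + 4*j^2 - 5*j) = j - 1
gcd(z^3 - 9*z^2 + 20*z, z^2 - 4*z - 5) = z - 5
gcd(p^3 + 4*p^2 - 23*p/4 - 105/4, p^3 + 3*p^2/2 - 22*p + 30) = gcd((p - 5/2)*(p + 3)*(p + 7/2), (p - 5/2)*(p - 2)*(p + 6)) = p - 5/2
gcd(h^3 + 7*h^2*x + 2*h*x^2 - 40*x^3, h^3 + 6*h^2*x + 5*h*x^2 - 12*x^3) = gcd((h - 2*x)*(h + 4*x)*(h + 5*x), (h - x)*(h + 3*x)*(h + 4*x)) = h + 4*x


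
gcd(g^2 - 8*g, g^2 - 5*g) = g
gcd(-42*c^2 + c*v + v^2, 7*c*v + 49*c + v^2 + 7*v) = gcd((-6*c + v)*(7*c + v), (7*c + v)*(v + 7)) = 7*c + v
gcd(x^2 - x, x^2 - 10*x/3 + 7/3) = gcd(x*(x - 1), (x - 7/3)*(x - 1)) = x - 1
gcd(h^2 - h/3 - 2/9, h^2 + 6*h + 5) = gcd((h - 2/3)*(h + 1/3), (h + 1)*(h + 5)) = 1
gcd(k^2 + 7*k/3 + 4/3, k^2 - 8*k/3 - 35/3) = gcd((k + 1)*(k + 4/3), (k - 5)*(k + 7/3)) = 1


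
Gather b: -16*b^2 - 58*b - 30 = -16*b^2 - 58*b - 30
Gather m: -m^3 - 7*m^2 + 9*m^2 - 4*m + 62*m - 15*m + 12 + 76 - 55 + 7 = -m^3 + 2*m^2 + 43*m + 40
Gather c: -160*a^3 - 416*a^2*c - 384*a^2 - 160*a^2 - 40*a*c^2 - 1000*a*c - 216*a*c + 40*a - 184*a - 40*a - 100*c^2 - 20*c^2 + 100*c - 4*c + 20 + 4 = -160*a^3 - 544*a^2 - 184*a + c^2*(-40*a - 120) + c*(-416*a^2 - 1216*a + 96) + 24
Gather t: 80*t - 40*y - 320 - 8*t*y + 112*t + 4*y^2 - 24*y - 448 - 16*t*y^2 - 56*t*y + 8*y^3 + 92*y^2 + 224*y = t*(-16*y^2 - 64*y + 192) + 8*y^3 + 96*y^2 + 160*y - 768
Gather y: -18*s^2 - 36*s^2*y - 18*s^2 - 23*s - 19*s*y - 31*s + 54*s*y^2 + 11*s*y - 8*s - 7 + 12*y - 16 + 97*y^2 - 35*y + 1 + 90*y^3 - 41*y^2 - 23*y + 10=-36*s^2 - 62*s + 90*y^3 + y^2*(54*s + 56) + y*(-36*s^2 - 8*s - 46) - 12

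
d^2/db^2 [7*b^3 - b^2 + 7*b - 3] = 42*b - 2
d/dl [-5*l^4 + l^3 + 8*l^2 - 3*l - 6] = -20*l^3 + 3*l^2 + 16*l - 3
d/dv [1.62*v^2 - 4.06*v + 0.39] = 3.24*v - 4.06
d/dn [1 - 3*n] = -3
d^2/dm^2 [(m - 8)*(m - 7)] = 2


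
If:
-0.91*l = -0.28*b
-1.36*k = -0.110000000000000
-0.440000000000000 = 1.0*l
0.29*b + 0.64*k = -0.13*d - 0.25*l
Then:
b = -1.43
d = 3.64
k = 0.08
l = -0.44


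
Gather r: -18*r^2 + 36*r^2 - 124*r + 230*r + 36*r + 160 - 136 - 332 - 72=18*r^2 + 142*r - 380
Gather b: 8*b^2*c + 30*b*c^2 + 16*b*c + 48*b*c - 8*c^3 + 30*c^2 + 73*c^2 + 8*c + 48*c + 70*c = 8*b^2*c + b*(30*c^2 + 64*c) - 8*c^3 + 103*c^2 + 126*c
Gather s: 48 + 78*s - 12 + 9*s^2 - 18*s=9*s^2 + 60*s + 36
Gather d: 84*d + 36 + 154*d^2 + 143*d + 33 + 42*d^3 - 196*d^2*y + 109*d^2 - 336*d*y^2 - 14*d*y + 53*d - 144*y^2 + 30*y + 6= 42*d^3 + d^2*(263 - 196*y) + d*(-336*y^2 - 14*y + 280) - 144*y^2 + 30*y + 75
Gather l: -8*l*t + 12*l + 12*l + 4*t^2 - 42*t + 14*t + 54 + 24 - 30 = l*(24 - 8*t) + 4*t^2 - 28*t + 48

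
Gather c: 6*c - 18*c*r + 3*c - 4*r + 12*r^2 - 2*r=c*(9 - 18*r) + 12*r^2 - 6*r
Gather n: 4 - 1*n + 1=5 - n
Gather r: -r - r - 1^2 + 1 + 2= 2 - 2*r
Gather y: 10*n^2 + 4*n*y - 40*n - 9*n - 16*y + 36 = 10*n^2 - 49*n + y*(4*n - 16) + 36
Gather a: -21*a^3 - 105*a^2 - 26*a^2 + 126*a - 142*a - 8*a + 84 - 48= -21*a^3 - 131*a^2 - 24*a + 36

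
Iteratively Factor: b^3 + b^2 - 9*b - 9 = (b - 3)*(b^2 + 4*b + 3) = (b - 3)*(b + 1)*(b + 3)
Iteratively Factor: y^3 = (y)*(y^2) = y^2*(y)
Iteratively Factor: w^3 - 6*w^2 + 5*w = (w)*(w^2 - 6*w + 5) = w*(w - 1)*(w - 5)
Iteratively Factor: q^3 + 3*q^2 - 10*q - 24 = (q + 2)*(q^2 + q - 12) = (q + 2)*(q + 4)*(q - 3)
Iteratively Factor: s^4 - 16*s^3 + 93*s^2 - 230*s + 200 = (s - 5)*(s^3 - 11*s^2 + 38*s - 40) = (s - 5)*(s - 2)*(s^2 - 9*s + 20) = (s - 5)^2*(s - 2)*(s - 4)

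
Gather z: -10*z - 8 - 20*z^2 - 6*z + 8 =-20*z^2 - 16*z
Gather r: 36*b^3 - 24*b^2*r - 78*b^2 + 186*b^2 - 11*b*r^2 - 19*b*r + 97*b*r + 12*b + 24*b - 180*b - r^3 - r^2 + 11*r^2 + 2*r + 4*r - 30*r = 36*b^3 + 108*b^2 - 144*b - r^3 + r^2*(10 - 11*b) + r*(-24*b^2 + 78*b - 24)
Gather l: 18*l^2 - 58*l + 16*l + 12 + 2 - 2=18*l^2 - 42*l + 12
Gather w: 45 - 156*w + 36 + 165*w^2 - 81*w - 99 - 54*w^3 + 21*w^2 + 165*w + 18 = -54*w^3 + 186*w^2 - 72*w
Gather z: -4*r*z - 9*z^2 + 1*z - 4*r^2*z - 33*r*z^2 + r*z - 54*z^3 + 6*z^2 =-54*z^3 + z^2*(-33*r - 3) + z*(-4*r^2 - 3*r + 1)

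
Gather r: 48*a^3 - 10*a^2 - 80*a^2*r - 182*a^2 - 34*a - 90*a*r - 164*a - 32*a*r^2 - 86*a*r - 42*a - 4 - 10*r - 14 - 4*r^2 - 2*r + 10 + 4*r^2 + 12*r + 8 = 48*a^3 - 192*a^2 - 32*a*r^2 - 240*a + r*(-80*a^2 - 176*a)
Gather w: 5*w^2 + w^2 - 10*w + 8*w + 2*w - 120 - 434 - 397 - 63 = 6*w^2 - 1014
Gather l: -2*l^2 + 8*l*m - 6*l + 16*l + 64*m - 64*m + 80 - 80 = -2*l^2 + l*(8*m + 10)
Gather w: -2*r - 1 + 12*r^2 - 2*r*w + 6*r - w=12*r^2 + 4*r + w*(-2*r - 1) - 1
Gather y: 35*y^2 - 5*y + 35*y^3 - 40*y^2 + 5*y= 35*y^3 - 5*y^2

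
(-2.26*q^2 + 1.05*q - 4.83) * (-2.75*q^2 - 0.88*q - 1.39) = 6.215*q^4 - 0.8987*q^3 + 15.4999*q^2 + 2.7909*q + 6.7137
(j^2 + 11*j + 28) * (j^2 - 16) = j^4 + 11*j^3 + 12*j^2 - 176*j - 448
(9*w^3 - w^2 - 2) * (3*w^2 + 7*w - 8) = 27*w^5 + 60*w^4 - 79*w^3 + 2*w^2 - 14*w + 16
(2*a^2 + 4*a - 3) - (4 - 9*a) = 2*a^2 + 13*a - 7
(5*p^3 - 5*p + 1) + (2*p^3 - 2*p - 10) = 7*p^3 - 7*p - 9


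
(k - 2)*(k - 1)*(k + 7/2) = k^3 + k^2/2 - 17*k/2 + 7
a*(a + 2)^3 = a^4 + 6*a^3 + 12*a^2 + 8*a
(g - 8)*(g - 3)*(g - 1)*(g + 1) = g^4 - 11*g^3 + 23*g^2 + 11*g - 24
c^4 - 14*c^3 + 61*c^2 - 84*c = c*(c - 7)*(c - 4)*(c - 3)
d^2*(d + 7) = d^3 + 7*d^2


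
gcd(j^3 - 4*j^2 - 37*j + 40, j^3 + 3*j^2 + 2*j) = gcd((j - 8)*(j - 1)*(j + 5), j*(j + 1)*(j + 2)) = 1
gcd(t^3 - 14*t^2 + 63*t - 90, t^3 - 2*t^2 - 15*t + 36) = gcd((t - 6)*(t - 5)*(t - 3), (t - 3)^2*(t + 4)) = t - 3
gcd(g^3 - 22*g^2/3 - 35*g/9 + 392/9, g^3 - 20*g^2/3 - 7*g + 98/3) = g^2 - 14*g/3 - 49/3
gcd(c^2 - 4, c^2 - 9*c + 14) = c - 2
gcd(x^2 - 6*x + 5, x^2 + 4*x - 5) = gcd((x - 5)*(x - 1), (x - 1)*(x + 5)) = x - 1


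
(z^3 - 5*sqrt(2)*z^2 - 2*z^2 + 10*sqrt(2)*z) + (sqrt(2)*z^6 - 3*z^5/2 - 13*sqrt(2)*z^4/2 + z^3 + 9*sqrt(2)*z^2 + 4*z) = sqrt(2)*z^6 - 3*z^5/2 - 13*sqrt(2)*z^4/2 + 2*z^3 - 2*z^2 + 4*sqrt(2)*z^2 + 4*z + 10*sqrt(2)*z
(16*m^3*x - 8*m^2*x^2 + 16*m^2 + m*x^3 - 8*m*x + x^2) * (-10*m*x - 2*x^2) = -160*m^4*x^2 + 48*m^3*x^3 - 160*m^3*x + 6*m^2*x^4 + 48*m^2*x^2 - 2*m*x^5 + 6*m*x^3 - 2*x^4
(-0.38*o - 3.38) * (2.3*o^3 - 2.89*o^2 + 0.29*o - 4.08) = -0.874*o^4 - 6.6758*o^3 + 9.658*o^2 + 0.5702*o + 13.7904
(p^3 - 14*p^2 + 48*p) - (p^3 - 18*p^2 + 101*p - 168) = 4*p^2 - 53*p + 168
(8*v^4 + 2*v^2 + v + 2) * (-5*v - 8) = -40*v^5 - 64*v^4 - 10*v^3 - 21*v^2 - 18*v - 16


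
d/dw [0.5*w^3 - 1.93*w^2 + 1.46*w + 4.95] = 1.5*w^2 - 3.86*w + 1.46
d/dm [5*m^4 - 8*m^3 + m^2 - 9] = 2*m*(10*m^2 - 12*m + 1)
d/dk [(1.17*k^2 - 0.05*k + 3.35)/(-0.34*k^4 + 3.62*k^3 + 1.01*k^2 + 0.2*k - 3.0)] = (0.7956*k^5 - 4.2864*k^4 + 4.918*k^3 - 36.0965*k^2 - 13.787*k - 0.52)/(0.1156*k^8 - 2.4616*k^7 + 12.4176*k^6 + 7.1764*k^5 + 4.5081*k^4 - 21.316*k^3 - 6.02*k^2 - 1.2*k + 9.0)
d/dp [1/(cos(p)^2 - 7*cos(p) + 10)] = (2*cos(p) - 7)*sin(p)/(cos(p)^2 - 7*cos(p) + 10)^2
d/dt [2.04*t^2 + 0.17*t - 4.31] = 4.08*t + 0.17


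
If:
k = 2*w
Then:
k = 2*w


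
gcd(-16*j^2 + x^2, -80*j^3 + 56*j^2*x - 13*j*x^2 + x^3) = -4*j + x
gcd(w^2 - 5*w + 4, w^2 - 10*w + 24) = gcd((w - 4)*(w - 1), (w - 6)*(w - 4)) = w - 4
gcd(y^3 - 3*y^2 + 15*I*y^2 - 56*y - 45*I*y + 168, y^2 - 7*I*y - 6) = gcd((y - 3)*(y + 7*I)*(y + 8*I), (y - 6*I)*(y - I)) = 1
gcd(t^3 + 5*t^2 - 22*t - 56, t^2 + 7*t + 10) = t + 2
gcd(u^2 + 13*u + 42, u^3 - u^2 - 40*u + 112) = u + 7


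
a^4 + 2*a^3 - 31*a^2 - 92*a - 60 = (a - 6)*(a + 1)*(a + 2)*(a + 5)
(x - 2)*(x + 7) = x^2 + 5*x - 14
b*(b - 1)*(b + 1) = b^3 - b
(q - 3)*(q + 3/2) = q^2 - 3*q/2 - 9/2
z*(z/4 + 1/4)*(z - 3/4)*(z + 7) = z^4/4 + 29*z^3/16 + z^2/4 - 21*z/16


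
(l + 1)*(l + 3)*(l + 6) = l^3 + 10*l^2 + 27*l + 18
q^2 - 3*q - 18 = (q - 6)*(q + 3)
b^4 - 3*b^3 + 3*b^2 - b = b*(b - 1)^3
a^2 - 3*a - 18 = (a - 6)*(a + 3)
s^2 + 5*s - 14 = (s - 2)*(s + 7)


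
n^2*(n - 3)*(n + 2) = n^4 - n^3 - 6*n^2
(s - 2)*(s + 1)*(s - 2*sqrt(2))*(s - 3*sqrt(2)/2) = s^4 - 7*sqrt(2)*s^3/2 - s^3 + 4*s^2 + 7*sqrt(2)*s^2/2 - 6*s + 7*sqrt(2)*s - 12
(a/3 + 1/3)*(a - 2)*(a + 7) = a^3/3 + 2*a^2 - 3*a - 14/3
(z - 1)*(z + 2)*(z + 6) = z^3 + 7*z^2 + 4*z - 12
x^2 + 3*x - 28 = (x - 4)*(x + 7)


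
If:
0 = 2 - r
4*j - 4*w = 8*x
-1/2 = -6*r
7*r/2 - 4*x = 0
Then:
No Solution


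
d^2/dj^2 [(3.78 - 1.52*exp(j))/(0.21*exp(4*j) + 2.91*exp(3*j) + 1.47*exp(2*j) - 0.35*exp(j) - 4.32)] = (-0.603288*exp(8*j) - 7.550424*exp(7*j) + 0.704538000000014*exp(6*j) + 281.575602*exp(5*j) + 138.33078*exp(4*j) - 169.348548*exp(3*j) + 363.922146*exp(2*j) + 98.779338*exp(j) - 34.082208)*exp(j)/(0.009261*exp(12*j) + 0.384993*exp(11*j) + 5.529384*exp(10*j) + 29.985768*exp(9*j) + 36.850842*exp(8*j) - 6.51483*exp(7*j) - 123.477552*exp(6*j) - 110.172384*exp(5*j) + 10.691793*exp(4*j) + 176.215717*exp(3*j) + 80.713584*exp(2*j) - 19.59552*exp(j) - 80.621568)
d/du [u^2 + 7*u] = 2*u + 7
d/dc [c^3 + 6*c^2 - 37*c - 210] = 3*c^2 + 12*c - 37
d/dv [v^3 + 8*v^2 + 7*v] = 3*v^2 + 16*v + 7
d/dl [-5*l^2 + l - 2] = 1 - 10*l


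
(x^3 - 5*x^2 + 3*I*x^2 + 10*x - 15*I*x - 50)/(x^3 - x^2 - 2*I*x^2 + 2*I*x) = (x^2 + 5*x*(-1 + I) - 25*I)/(x*(x - 1))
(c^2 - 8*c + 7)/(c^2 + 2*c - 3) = (c - 7)/(c + 3)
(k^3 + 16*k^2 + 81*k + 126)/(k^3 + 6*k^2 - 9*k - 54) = (k + 7)/(k - 3)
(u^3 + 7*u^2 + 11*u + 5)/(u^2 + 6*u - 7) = (u^3 + 7*u^2 + 11*u + 5)/(u^2 + 6*u - 7)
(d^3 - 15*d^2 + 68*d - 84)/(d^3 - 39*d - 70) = (d^2 - 8*d + 12)/(d^2 + 7*d + 10)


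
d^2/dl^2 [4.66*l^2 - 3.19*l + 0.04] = 9.32000000000000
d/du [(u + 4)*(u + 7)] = 2*u + 11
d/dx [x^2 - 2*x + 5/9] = 2*x - 2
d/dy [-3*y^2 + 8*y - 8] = 8 - 6*y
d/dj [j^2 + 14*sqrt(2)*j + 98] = 2*j + 14*sqrt(2)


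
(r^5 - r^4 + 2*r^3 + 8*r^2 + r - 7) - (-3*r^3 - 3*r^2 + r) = r^5 - r^4 + 5*r^3 + 11*r^2 - 7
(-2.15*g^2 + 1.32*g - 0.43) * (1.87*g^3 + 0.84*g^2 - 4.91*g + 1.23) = -4.0205*g^5 + 0.662400000000001*g^4 + 10.8612*g^3 - 9.4869*g^2 + 3.7349*g - 0.5289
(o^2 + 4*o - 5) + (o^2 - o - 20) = 2*o^2 + 3*o - 25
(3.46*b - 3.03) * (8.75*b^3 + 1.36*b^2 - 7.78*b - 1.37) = 30.275*b^4 - 21.8069*b^3 - 31.0396*b^2 + 18.8332*b + 4.1511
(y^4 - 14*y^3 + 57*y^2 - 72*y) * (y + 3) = y^5 - 11*y^4 + 15*y^3 + 99*y^2 - 216*y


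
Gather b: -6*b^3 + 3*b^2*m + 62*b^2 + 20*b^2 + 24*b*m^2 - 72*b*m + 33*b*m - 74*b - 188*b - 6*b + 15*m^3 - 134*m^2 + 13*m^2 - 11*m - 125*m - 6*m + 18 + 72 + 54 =-6*b^3 + b^2*(3*m + 82) + b*(24*m^2 - 39*m - 268) + 15*m^3 - 121*m^2 - 142*m + 144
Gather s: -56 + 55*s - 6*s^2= -6*s^2 + 55*s - 56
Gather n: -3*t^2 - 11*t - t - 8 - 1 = -3*t^2 - 12*t - 9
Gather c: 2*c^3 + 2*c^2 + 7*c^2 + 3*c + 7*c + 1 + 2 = 2*c^3 + 9*c^2 + 10*c + 3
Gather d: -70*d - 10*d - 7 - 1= -80*d - 8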